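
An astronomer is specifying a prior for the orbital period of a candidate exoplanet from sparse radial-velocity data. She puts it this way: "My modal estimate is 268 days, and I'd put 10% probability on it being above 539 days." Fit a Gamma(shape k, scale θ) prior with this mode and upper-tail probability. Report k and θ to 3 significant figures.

k ≈ 4.93, θ ≈ 68.2

Gamma(k,θ) with k>1 has mode (k−1)θ, so θ = 268/(k−1).
Need P(X < 539) = 0.9 with θ tied to k this way. Start at k = 2, θ = 268: P(X<539) ≈ 0.597.
Too low — raise k to concentrate. Iterating converges to k ≈ 4.93.
Then θ = 268/(4.93−1) ≈ 68.2.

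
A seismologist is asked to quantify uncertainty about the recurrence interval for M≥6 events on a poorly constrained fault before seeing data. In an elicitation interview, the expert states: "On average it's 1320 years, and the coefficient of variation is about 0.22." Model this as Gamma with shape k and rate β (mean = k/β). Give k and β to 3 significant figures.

For Gamma(k, rate β): mean = k/β, variance = k/β², so CV = 1/√k.
CV = 0.22, hence k = 1/CV² = 20.7.
Then β = k/mean = 20.7/1320 = 0.0157.

k ≈ 20.7, β ≈ 0.0157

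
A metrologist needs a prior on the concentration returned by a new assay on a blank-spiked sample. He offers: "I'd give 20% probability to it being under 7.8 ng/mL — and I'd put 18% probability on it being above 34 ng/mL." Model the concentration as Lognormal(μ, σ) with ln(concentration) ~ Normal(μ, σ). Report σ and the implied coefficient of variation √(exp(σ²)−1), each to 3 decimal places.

σ ≈ 0.838, CV ≈ 1.009

If T ~ Lognormal(μ,σ) then ln T ~ Normal(μ,σ), so the p-quantile of ln T is μ + z_p·σ.
ln(7.8) = 2.054 and ln(34) = 3.526; z_{0.2} = -0.8416, z_{0.82} = 0.9154.
σ = (3.526 − 2.054)/(0.9154 − (-0.8416)) = 0.838.
μ = 2.054 − (-0.8416)·0.838 = 2.759.
CV = √(exp(σ²)−1) = √(exp(0.7021)−1) = 1.009.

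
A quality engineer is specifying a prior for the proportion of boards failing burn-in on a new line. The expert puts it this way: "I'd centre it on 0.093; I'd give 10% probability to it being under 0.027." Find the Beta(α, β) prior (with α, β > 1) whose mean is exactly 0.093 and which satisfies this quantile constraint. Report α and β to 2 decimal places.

α ≈ 2.06, β ≈ 20.13

With mean 0.093 fixed, write α = 0.093s, β = 0.907s where s = α+β.
Need P(θ < 0.027) = 0.1 under Beta(0.093s, 0.907s). Normal approximation: (q−m)/√(m(1−m)/s) ≈ z_{0.1} = -1.28, so s ≈ 0.093·0.907·(-1.28)²/(0.027−0.093)² = 31.8.
At s = 31.8: P(θ<0.027) ≈ 0.053. Adjusting to match 0.1 gives s ≈ 22.20.
So α = 0.093·22.20 ≈ 2.06, β = 0.907·22.20 ≈ 20.13.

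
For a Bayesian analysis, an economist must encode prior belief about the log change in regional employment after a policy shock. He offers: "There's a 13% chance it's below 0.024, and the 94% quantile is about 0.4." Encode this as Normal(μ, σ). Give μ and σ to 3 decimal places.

The p-quantile of Normal(μ,σ) is μ + z_p·σ, with z_{0.13} = -1.126 and z_{0.94} = 1.555.
Eliminate σ: μ = (z₂·x₁ − z₁·x₂)/(z₂ − z₁) = (1.555·0.024 − (-1.126)·0.4)/2.681 = 0.182.
Then σ = (x₂ − x₁)/(z₂ − z₁) = (0.4 − 0.024)/2.681 = 0.140.

μ = 0.182, σ = 0.140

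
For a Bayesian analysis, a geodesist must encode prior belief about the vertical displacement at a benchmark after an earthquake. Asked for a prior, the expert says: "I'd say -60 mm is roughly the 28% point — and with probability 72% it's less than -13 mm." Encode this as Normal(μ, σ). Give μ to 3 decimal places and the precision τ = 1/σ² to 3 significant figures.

μ = -36.500, τ = 0.000615

For Normal(μ,σ), the p-quantile is μ + z_p·σ. Here z_{0.28} = -0.5828, z_{0.72} = 0.5828.
So -60 = μ − 0.5828σ and -13 = μ + 0.5828σ.
Subtracting: σ = (-13 − -60)/(0.5828 − (-0.5828)) = 40.320.
Then μ = -60 − (-0.5828)·40.320 = -36.500.
Precision τ = 1/σ² = 1/40.32² = 0.000615.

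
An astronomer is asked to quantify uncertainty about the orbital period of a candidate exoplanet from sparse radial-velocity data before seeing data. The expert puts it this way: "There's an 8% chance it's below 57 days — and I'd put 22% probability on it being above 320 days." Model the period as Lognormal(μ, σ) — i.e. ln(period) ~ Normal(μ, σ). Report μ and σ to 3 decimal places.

If T ~ Lognormal(μ,σ) then ln T ~ Normal(μ,σ), so the p-quantile of ln T is μ + z_p·σ.
ln(57) = 4.043 and ln(320) = 5.768; z_{0.08} = -1.405, z_{0.78} = 0.7722.
σ = (5.768 − 4.043)/(0.7722 − (-1.405)) = 0.792.
μ = 4.043 − (-1.405)·0.792 = 5.156.

μ ≈ 5.156, σ ≈ 0.792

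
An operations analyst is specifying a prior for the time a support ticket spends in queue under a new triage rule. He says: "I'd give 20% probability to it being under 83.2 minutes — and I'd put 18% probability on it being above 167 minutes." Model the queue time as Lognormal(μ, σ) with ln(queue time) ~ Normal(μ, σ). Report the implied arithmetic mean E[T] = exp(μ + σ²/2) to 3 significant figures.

If T ~ Lognormal(μ,σ) then ln T ~ Normal(μ,σ), so the p-quantile of ln T is μ + z_p·σ.
ln(83.2) = 4.421 and ln(167) = 5.118; z_{0.2} = -0.8416, z_{0.82} = 0.9154.
σ = (5.118 − 4.421)/(0.9154 − (-0.8416)) = 0.397.
μ = 4.421 − (-0.8416)·0.397 = 4.755.
E[T] = exp(μ + σ²/2) = exp(4.755 + 0.0786) = 126 minutes.

E[T] ≈ 126 minutes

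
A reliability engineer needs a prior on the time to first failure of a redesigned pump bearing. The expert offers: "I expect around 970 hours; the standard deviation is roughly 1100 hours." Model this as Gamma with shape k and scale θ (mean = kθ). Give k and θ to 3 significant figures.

For Gamma(k, scale θ): mean = kθ, variance = kθ², so CV = 1/√k.
CV = SD/mean = 1100/970 = 1.134, hence k = 1/CV² = 0.778.
Then θ = mean/k = 970/0.778 = 1250.

k ≈ 0.778, θ ≈ 1250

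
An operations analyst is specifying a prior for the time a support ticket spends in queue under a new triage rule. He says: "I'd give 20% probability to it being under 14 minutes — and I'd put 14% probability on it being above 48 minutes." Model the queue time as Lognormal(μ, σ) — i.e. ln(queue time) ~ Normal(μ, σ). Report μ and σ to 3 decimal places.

μ ≈ 3.179, σ ≈ 0.641

If T ~ Lognormal(μ,σ) then ln T ~ Normal(μ,σ), so the p-quantile of ln T is μ + z_p·σ.
ln(14) = 2.639 and ln(48) = 3.871; z_{0.2} = -0.8416, z_{0.86} = 1.08.
σ = (3.871 − 2.639)/(1.08 − (-0.8416)) = 0.641.
μ = 2.639 − (-0.8416)·0.641 = 3.179.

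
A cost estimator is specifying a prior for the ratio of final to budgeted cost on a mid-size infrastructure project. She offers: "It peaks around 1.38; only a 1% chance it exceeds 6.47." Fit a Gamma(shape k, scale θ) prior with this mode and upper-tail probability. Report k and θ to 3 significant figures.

Gamma(k,θ) with k>1 has mode (k−1)θ, so θ = 1.38/(k−1).
Need P(X < 6.47) = 0.99 with θ tied to k this way. Start at k = 2, θ = 1.38: P(X<6.47) ≈ 0.948.
Too low — raise k to concentrate. Iterating converges to k ≈ 2.67.
Then θ = 1.38/(2.67−1) ≈ 0.825.

k ≈ 2.67, θ ≈ 0.825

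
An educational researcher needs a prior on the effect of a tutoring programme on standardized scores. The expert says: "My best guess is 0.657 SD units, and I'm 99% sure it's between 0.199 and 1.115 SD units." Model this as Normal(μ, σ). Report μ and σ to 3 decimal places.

μ = 0.657, σ = 0.178

A symmetric 99% interval runs μ ± z·σ with z = 2.576.
Half-width = 0.458, so σ = 0.458/2.576 = 0.178.
μ is the stated best guess, 0.657.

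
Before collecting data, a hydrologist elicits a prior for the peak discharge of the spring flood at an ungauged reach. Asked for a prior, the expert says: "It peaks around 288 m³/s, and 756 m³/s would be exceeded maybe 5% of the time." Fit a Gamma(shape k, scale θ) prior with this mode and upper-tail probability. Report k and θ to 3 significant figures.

Gamma(k,θ) with k>1 has mode (k−1)θ, so θ = 288/(k−1).
Need P(X < 756) = 0.95 with θ tied to k this way. Start at k = 2, θ = 288: P(X<756) ≈ 0.737.
Too low — raise k to concentrate. Iterating converges to k ≈ 3.9.
Then θ = 288/(3.9−1) ≈ 99.4.

k ≈ 3.9, θ ≈ 99.4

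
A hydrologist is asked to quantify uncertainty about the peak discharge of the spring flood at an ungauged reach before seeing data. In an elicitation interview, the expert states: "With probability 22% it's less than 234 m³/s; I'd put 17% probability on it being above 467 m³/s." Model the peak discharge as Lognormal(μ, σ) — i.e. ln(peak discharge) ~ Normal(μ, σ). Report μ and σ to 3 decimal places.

If T ~ Lognormal(μ,σ) then ln T ~ Normal(μ,σ), so the p-quantile of ln T is μ + z_p·σ.
ln(234) = 5.455 and ln(467) = 6.146; z_{0.22} = -0.7722, z_{0.83} = 0.9542.
σ = (6.146 − 5.455)/(0.9542 − (-0.7722)) = 0.400.
μ = 5.455 − (-0.7722)·0.400 = 5.764.

μ ≈ 5.764, σ ≈ 0.400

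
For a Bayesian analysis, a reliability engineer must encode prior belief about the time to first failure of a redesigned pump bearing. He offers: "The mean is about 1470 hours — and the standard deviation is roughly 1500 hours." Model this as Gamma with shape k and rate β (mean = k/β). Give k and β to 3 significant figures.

k ≈ 0.96, β ≈ 0.000653

For Gamma(k, rate β): mean = k/β, variance = k/β², so CV = 1/√k.
CV = SD/mean = 1500/1470 = 1.02, hence k = 1/CV² = 0.96.
Then β = k/mean = 0.96/1470 = 0.000653.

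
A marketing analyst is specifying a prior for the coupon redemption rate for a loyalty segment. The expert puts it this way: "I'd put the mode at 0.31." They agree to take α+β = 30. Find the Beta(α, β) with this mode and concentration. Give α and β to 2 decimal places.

α = 9.68, β = 20.32

For α,β > 1 the Beta mode is (α−1)/(α+β−2). With α+β = 30, the mode is (α−1)/28.
Set (α−1)/28 = 0.31 → α = 1 + 0.31·28 = 9.68.
β = 30 − α = 20.32.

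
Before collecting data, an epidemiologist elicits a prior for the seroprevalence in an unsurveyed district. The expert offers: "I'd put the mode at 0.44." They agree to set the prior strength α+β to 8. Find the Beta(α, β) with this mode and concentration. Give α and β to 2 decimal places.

α = 3.64, β = 4.36

For α,β > 1 the Beta mode is (α−1)/(α+β−2). With α+β = 8, the mode is (α−1)/6.
Set (α−1)/6 = 0.44 → α = 1 + 0.44·6 = 3.64.
β = 8 − α = 4.36.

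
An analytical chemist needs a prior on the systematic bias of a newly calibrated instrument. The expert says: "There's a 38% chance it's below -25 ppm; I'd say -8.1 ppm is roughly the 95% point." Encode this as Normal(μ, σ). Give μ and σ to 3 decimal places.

The p-quantile of Normal(μ,σ) is μ + z_p·σ, with z_{0.38} = -0.3055 and z_{0.95} = 1.645.
Eliminate σ: μ = (z₂·x₁ − z₁·x₂)/(z₂ − z₁) = (1.645·-25 − (-0.3055)·-8.1)/1.95 = -22.353.
Then σ = (x₂ − x₁)/(z₂ − z₁) = (-8.1 − -25)/1.95 = 8.665.

μ = -22.353, σ = 8.665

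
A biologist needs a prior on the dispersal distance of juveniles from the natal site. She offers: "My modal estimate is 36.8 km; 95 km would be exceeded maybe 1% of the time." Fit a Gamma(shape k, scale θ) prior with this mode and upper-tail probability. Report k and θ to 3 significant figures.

Gamma(k,θ) with k>1 has mode (k−1)θ, so θ = 36.8/(k−1).
Need P(X < 95) = 0.99 with θ tied to k this way. Start at k = 2, θ = 36.8: P(X<95) ≈ 0.729.
Too low — raise k to concentrate. Iterating converges to k ≈ 6.18.
Then θ = 36.8/(6.18−1) ≈ 7.1.

k ≈ 6.18, θ ≈ 7.1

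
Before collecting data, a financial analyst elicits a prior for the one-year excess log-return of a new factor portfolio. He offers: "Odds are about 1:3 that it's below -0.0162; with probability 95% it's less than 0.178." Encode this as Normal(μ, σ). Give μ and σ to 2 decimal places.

For Normal(μ,σ), the p-quantile is μ + z_p·σ. Here z_{0.25} = -0.6745, z_{0.95} = 1.645.
So -0.0162 = μ − 0.6745σ and 0.178 = μ + 1.645σ.
Subtracting: σ = (0.178 − -0.0162)/(1.645 − (-0.6745)) = 0.08.
Then μ = -0.0162 − (-0.6745)·0.08 = 0.04.

μ = 0.04, σ = 0.08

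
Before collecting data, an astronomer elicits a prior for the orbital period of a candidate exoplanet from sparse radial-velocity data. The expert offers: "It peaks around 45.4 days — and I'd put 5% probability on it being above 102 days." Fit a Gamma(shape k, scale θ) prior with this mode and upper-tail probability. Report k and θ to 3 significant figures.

k ≈ 5.19, θ ≈ 10.8

Gamma(k,θ) with k>1 has mode (k−1)θ, so θ = 45.4/(k−1).
Need P(X < 102) = 0.95 with θ tied to k this way. Start at k = 2, θ = 45.4: P(X<102) ≈ 0.657.
Too low — raise k to concentrate. Iterating converges to k ≈ 5.19.
Then θ = 45.4/(5.19−1) ≈ 10.8.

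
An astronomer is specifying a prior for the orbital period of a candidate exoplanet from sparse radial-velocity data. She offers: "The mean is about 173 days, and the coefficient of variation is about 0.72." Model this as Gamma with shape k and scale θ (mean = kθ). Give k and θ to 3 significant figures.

For Gamma(k, scale θ): mean = kθ, variance = kθ², so CV = 1/√k.
CV = 0.72, hence k = 1/CV² = 1.93.
Then θ = mean/k = 173/1.93 = 89.7.

k ≈ 1.93, θ ≈ 89.7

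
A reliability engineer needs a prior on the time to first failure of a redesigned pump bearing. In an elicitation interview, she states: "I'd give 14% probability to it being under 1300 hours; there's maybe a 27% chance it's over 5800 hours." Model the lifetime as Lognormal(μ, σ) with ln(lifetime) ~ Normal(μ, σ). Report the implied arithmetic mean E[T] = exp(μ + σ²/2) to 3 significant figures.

If T ~ Lognormal(μ,σ) then ln T ~ Normal(μ,σ), so the p-quantile of ln T is μ + z_p·σ.
ln(1300) = 7.17 and ln(5800) = 8.666; z_{0.14} = -1.08, z_{0.73} = 0.6128.
σ = (8.666 − 7.17)/(0.6128 − (-1.08)) = 0.883.
μ = 7.17 − (-1.08)·0.883 = 8.124.
E[T] = exp(μ + σ²/2) = exp(8.124 + 0.3901) = 4990 hours.

E[T] ≈ 4990 hours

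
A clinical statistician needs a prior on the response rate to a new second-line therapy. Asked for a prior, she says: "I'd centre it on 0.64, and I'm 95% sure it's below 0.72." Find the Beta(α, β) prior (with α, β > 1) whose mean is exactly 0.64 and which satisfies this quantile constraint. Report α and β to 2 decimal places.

α ≈ 59.12, β ≈ 33.25

With mean 0.64 fixed, write α = 0.64s, β = 0.36s where s = α+β.
Need P(θ < 0.72) = 0.95 under Beta(0.64s, 0.36s). Normal approximation: (q−m)/√(m(1−m)/s) ≈ z_{0.95} = 1.64, so s ≈ 0.64·0.36·(1.64)²/(0.72−0.64)² = 97.4.
At s = 97.4: P(θ<0.72) ≈ 0.955. Adjusting to match 0.95 gives s ≈ 92.37.
So α = 0.64·92.37 ≈ 59.12, β = 0.36·92.37 ≈ 33.25.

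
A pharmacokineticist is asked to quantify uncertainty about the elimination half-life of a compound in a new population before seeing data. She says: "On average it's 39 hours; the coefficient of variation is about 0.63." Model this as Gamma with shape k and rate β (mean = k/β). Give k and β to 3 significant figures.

For Gamma(k, rate β): mean = k/β, variance = k/β², so CV = 1/√k.
CV = 0.63, hence k = 1/CV² = 2.52.
Then β = k/mean = 2.52/39 = 0.0646.

k ≈ 2.52, β ≈ 0.0646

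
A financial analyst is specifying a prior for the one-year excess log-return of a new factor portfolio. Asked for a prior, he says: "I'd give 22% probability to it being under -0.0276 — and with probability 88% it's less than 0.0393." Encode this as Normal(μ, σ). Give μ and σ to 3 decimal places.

The p-quantile of Normal(μ,σ) is μ + z_p·σ, with z_{0.22} = -0.7722 and z_{0.88} = 1.175.
Eliminate σ: μ = (z₂·x₁ − z₁·x₂)/(z₂ − z₁) = (1.175·-0.0276 − (-0.7722)·0.0393)/1.947 = -0.001.
Then σ = (x₂ − x₁)/(z₂ − z₁) = (0.0393 − -0.0276)/1.947 = 0.034.

μ = -0.001, σ = 0.034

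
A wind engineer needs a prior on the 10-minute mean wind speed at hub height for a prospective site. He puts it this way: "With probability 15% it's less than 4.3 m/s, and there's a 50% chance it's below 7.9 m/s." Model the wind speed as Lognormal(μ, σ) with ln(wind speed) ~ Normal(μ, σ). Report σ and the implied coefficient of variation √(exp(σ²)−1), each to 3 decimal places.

If T ~ Lognormal(μ,σ) then ln T ~ Normal(μ,σ), so the p-quantile of ln T is μ + z_p·σ.
ln(4.3) = 1.459 and ln(7.9) = 2.067; z_{0.15} = -1.036, z_{0.5} = 0.
σ = (2.067 − 1.459)/(0 − (-1.036)) = 0.587.
μ = 1.459 − (-1.036)·0.587 = 2.067.
CV = √(exp(σ²)−1) = √(exp(0.3444)−1) = 0.641.

σ ≈ 0.587, CV ≈ 0.641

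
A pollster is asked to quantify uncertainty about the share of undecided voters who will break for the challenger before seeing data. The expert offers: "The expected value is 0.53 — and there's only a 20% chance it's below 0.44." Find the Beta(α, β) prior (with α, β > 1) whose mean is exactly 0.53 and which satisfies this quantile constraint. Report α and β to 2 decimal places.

α ≈ 11.55, β ≈ 10.24

With mean 0.53 fixed, write α = 0.53s, β = 0.47s where s = α+β.
Need P(θ < 0.44) = 0.2 under Beta(0.53s, 0.47s). Normal approximation: (q−m)/√(m(1−m)/s) ≈ z_{0.2} = -0.842, so s ≈ 0.53·0.47·(-0.842)²/(0.44−0.53)² = 21.8.
At s = 21.8: P(θ<0.44) ≈ 0.200. Adjusting to match 0.2 gives s ≈ 21.79.
So α = 0.53·21.79 ≈ 11.55, β = 0.47·21.79 ≈ 10.24.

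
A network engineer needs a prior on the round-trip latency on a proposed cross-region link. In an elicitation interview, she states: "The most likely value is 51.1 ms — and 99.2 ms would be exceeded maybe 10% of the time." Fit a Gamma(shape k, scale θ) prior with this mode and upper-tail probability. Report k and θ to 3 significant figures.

Gamma(k,θ) with k>1 has mode (k−1)θ, so θ = 51.1/(k−1).
Need P(X < 99.2) = 0.9 with θ tied to k this way. Start at k = 2, θ = 51.1: P(X<99.2) ≈ 0.578.
Too low — raise k to concentrate. Iterating converges to k ≈ 5.35.
Then θ = 51.1/(5.35−1) ≈ 11.7.

k ≈ 5.35, θ ≈ 11.7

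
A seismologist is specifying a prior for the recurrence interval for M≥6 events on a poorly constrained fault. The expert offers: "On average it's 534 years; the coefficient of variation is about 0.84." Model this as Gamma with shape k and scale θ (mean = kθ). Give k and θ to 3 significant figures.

k ≈ 1.42, θ ≈ 377

For Gamma(k, scale θ): mean = kθ, variance = kθ², so CV = 1/√k.
CV = 0.84, hence k = 1/CV² = 1.42.
Then θ = mean/k = 534/1.42 = 377.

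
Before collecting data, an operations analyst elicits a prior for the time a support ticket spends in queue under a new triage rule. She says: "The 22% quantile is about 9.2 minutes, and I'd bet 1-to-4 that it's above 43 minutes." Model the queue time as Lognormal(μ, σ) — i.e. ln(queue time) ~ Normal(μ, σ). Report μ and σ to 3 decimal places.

If T ~ Lognormal(μ,σ) then ln T ~ Normal(μ,σ), so the p-quantile of ln T is μ + z_p·σ.
ln(9.2) = 2.219 and ln(43) = 3.761; z_{0.22} = -0.7722, z_{0.8} = 0.8416.
σ = (3.761 − 2.219)/(0.8416 − (-0.7722)) = 0.955.
μ = 2.219 − (-0.7722)·0.955 = 2.957.

μ ≈ 2.957, σ ≈ 0.955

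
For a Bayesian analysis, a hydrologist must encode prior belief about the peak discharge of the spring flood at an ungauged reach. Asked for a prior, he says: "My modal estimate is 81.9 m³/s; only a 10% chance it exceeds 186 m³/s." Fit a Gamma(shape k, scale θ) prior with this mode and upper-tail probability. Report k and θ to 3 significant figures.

k ≈ 3.86, θ ≈ 28.7

Gamma(k,θ) with k>1 has mode (k−1)θ, so θ = 81.9/(k−1).
Need P(X < 186) = 0.9 with θ tied to k this way. Start at k = 2, θ = 81.9: P(X<186) ≈ 0.662.
Too low — raise k to concentrate. Iterating converges to k ≈ 3.86.
Then θ = 81.9/(3.86−1) ≈ 28.7.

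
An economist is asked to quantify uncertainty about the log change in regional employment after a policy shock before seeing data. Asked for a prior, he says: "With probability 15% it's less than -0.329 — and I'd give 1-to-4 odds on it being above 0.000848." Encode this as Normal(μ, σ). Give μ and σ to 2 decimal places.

For Normal(μ,σ), the p-quantile is μ + z_p·σ. Here z_{0.15} = -1.036, z_{0.8} = 0.8416.
So -0.329 = μ − 1.036σ and 0.000848 = μ + 0.8416σ.
Subtracting: σ = (0.000848 − -0.329)/(0.8416 − (-1.036)) = 0.18.
Then μ = -0.329 − (-1.036)·0.18 = -0.15.

μ = -0.15, σ = 0.18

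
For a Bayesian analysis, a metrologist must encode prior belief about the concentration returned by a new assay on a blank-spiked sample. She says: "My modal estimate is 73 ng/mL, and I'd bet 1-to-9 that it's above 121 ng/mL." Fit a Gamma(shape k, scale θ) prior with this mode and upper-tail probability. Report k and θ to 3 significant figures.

Gamma(k,θ) with k>1 has mode (k−1)θ, so θ = 73/(k−1).
Need P(X < 121) = 0.9 with θ tied to k this way. Start at k = 2, θ = 73: P(X<121) ≈ 0.493.
Too low — raise k to concentrate. Iterating converges to k ≈ 8.39.
Then θ = 73/(8.39−1) ≈ 9.88.

k ≈ 8.39, θ ≈ 9.88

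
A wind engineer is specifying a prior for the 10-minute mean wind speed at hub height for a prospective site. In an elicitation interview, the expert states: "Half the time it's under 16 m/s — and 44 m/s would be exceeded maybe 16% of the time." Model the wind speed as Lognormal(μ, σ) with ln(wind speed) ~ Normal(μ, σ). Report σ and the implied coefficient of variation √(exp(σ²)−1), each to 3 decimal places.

σ ≈ 1.017, CV ≈ 1.347

If T ~ Lognormal(μ,σ) then ln T ~ Normal(μ,σ), so the p-quantile of ln T is μ + z_p·σ.
ln(16) = 2.773 and ln(44) = 3.784; z_{0.5} = 0, z_{0.84} = 0.9945.
σ = (3.784 − 2.773)/(0.9945 − (0)) = 1.017.
μ = 2.773 − (0)·1.017 = 2.773.
CV = √(exp(σ²)−1) = √(exp(1.0348)−1) = 1.347.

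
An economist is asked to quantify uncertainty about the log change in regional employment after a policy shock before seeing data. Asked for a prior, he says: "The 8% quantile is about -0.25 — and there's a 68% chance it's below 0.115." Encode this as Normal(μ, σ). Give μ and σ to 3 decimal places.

The p-quantile of Normal(μ,σ) is μ + z_p·σ, with z_{0.08} = -1.405 and z_{0.68} = 0.4677.
Eliminate σ: μ = (z₂·x₁ − z₁·x₂)/(z₂ − z₁) = (0.4677·-0.25 − (-1.405)·0.115)/1.873 = 0.024.
Then σ = (x₂ − x₁)/(z₂ − z₁) = (0.115 − -0.25)/1.873 = 0.195.

μ = 0.024, σ = 0.195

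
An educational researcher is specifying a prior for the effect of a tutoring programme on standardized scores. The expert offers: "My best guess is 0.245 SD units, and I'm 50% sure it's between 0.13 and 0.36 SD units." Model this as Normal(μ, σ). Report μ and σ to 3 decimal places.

μ = 0.245, σ = 0.170

A symmetric 50% interval runs μ ± z·σ with z = 0.6745.
Half-width = 0.115, so σ = 0.115/0.6745 = 0.170.
μ is the stated best guess, 0.245.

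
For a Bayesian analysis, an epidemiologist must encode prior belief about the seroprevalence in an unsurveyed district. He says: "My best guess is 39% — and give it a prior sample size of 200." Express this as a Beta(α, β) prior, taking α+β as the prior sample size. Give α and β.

Under the effective-sample-size interpretation, Beta(α, β) has prior mean α/(α+β) and prior sample size α+β.
So α+β = 200 and α/(α+β) = 0.39, giving α = 0.39·200 = 78 and β = 200 − 78 = 122.

α = 78, β = 122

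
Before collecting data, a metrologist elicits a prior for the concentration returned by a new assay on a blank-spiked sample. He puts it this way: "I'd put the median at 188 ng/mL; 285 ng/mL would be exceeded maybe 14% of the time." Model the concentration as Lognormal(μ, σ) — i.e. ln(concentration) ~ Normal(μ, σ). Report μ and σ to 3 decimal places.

If T ~ Lognormal(μ,σ) then ln T ~ Normal(μ,σ), so the p-quantile of ln T is μ + z_p·σ.
ln(188) = 5.236 and ln(285) = 5.652; z_{0.5} = 0, z_{0.86} = 1.08.
σ = (5.652 − 5.236)/(1.08 − (0)) = 0.385.
μ = 5.236 − (0)·0.385 = 5.236.

μ ≈ 5.236, σ ≈ 0.385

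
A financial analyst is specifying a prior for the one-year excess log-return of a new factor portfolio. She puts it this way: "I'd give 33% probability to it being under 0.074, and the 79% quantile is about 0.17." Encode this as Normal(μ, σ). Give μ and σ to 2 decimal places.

The p-quantile of Normal(μ,σ) is μ + z_p·σ, with z_{0.33} = -0.4399 and z_{0.79} = 0.8064.
Eliminate σ: μ = (z₂·x₁ − z₁·x₂)/(z₂ − z₁) = (0.8064·0.074 − (-0.4399)·0.17)/1.246 = 0.11.
Then σ = (x₂ − x₁)/(z₂ − z₁) = (0.17 − 0.074)/1.246 = 0.08.

μ = 0.11, σ = 0.08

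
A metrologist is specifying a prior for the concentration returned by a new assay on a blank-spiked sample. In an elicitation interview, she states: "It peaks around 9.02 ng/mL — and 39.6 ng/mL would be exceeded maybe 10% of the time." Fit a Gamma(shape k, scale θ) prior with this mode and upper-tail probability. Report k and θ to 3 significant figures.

Gamma(k,θ) with k>1 has mode (k−1)θ, so θ = 9.02/(k−1).
Need P(X < 39.6) = 0.9 with θ tied to k this way. Start at k = 2, θ = 9.02: P(X<39.6) ≈ 0.933.
Too high — lower k to spread out. Iterating converges to k ≈ 1.83.
Then θ = 9.02/(1.83−1) ≈ 10.9.

k ≈ 1.83, θ ≈ 10.9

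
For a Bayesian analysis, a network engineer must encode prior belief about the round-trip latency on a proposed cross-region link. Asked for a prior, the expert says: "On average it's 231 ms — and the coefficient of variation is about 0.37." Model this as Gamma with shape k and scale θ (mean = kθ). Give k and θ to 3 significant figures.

For Gamma(k, scale θ): mean = kθ, variance = kθ², so CV = 1/√k.
CV = 0.37, hence k = 1/CV² = 7.3.
Then θ = mean/k = 231/7.3 = 31.6.

k ≈ 7.3, θ ≈ 31.6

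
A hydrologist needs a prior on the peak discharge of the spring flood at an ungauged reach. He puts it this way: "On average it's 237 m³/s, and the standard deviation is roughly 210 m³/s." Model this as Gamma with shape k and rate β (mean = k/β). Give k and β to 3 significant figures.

k ≈ 1.27, β ≈ 0.00537

For Gamma(k, rate β): mean = k/β, variance = k/β², so CV = 1/√k.
CV = SD/mean = 210/237 = 0.8861, hence k = 1/CV² = 1.27.
Then β = k/mean = 1.27/237 = 0.00537.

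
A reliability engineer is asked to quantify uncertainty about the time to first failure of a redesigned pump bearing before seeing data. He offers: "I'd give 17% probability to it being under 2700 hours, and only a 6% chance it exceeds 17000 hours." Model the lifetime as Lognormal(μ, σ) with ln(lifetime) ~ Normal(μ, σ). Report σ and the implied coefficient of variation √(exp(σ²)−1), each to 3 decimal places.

σ ≈ 0.733, CV ≈ 0.844

If T ~ Lognormal(μ,σ) then ln T ~ Normal(μ,σ), so the p-quantile of ln T is μ + z_p·σ.
ln(2700) = 7.901 and ln(17000) = 9.741; z_{0.17} = -0.9542, z_{0.94} = 1.555.
σ = (9.741 − 7.901)/(1.555 − (-0.9542)) = 0.733.
μ = 7.901 − (-0.9542)·0.733 = 8.601.
CV = √(exp(σ²)−1) = √(exp(0.5378)−1) = 0.844.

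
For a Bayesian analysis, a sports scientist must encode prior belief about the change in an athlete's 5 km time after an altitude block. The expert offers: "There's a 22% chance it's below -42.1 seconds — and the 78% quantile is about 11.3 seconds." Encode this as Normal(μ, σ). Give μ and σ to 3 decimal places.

μ = -15.400, σ = 34.577

The p-quantile of Normal(μ,σ) is μ + z_p·σ, with z_{0.22} = -0.7722 and z_{0.78} = 0.7722.
Eliminate σ: μ = (z₂·x₁ − z₁·x₂)/(z₂ − z₁) = (0.7722·-42.1 − (-0.7722)·11.3)/1.544 = -15.400.
Then σ = (x₂ − x₁)/(z₂ − z₁) = (11.3 − -42.1)/1.544 = 34.577.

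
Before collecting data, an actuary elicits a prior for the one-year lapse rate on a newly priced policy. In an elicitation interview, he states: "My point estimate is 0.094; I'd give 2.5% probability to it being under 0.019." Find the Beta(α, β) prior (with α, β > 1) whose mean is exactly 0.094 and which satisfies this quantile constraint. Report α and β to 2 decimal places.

α ≈ 2.80, β ≈ 27.00

With mean 0.094 fixed, write α = 0.094s, β = 0.906s where s = α+β.
Need P(θ < 0.019) = 0.025 under Beta(0.094s, 0.906s). Normal approximation: (q−m)/√(m(1−m)/s) ≈ z_{0.025} = -1.96, so s ≈ 0.094·0.906·(-1.96)²/(0.019−0.094)² = 58.2.
At s = 58.2: P(θ<0.019) ≈ 0.002. Adjusting to match 0.025 gives s ≈ 29.81.
So α = 0.094·29.81 ≈ 2.80, β = 0.906·29.81 ≈ 27.00.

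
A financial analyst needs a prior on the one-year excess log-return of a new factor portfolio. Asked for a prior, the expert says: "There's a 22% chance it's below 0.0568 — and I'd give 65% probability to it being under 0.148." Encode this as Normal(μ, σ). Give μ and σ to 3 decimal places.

μ = 0.118, σ = 0.079

The p-quantile of Normal(μ,σ) is μ + z_p·σ, with z_{0.22} = -0.7722 and z_{0.65} = 0.3853.
Eliminate σ: μ = (z₂·x₁ − z₁·x₂)/(z₂ − z₁) = (0.3853·0.0568 − (-0.7722)·0.148)/1.158 = 0.118.
Then σ = (x₂ − x₁)/(z₂ − z₁) = (0.148 − 0.0568)/1.158 = 0.079.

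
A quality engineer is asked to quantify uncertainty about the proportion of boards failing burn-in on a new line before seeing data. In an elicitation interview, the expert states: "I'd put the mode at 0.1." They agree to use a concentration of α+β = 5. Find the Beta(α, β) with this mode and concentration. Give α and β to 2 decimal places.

α = 1.30, β = 3.70

For α,β > 1 the Beta mode is (α−1)/(α+β−2). With α+β = 5, the mode is (α−1)/3.
Set (α−1)/3 = 0.1 → α = 1 + 0.1·3 = 1.30.
β = 5 − α = 3.70.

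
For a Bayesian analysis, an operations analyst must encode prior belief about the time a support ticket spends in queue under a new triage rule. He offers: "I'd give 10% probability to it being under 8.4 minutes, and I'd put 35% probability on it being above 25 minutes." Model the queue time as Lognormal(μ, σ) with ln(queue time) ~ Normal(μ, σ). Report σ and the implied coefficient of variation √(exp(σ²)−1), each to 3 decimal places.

σ ≈ 0.654, CV ≈ 0.731

If T ~ Lognormal(μ,σ) then ln T ~ Normal(μ,σ), so the p-quantile of ln T is μ + z_p·σ.
ln(8.4) = 2.128 and ln(25) = 3.219; z_{0.1} = -1.282, z_{0.65} = 0.3853.
σ = (3.219 − 2.128)/(0.3853 − (-1.282)) = 0.654.
μ = 2.128 − (-1.282)·0.654 = 2.967.
CV = √(exp(σ²)−1) = √(exp(0.4281)−1) = 0.731.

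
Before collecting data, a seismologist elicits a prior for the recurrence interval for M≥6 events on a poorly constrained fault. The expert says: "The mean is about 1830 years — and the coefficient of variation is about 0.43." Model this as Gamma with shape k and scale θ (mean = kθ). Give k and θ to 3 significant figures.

k ≈ 5.41, θ ≈ 338

For Gamma(k, scale θ): mean = kθ, variance = kθ², so CV = 1/√k.
CV = 0.43, hence k = 1/CV² = 5.41.
Then θ = mean/k = 1830/5.41 = 338.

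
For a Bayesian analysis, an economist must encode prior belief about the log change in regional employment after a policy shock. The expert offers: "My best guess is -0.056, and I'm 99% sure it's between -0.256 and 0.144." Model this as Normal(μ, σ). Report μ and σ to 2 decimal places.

μ = -0.06, σ = 0.08

A symmetric 99% interval runs μ ± z·σ with z = 2.576.
Half-width = 0.2, so σ = 0.2/2.576 = 0.08.
μ is the stated best guess, -0.06.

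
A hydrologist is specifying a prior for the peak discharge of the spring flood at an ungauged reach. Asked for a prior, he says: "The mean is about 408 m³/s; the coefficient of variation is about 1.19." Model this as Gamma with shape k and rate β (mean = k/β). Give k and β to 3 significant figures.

k ≈ 0.706, β ≈ 0.00173

For Gamma(k, rate β): mean = k/β, variance = k/β², so CV = 1/√k.
CV = 1.19, hence k = 1/CV² = 0.706.
Then β = k/mean = 0.706/408 = 0.00173.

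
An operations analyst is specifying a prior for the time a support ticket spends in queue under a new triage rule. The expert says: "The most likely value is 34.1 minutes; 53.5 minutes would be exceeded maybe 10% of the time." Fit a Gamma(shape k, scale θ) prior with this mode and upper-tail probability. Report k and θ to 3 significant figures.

Gamma(k,θ) with k>1 has mode (k−1)θ, so θ = 34.1/(k−1).
Need P(X < 53.5) = 0.9 with θ tied to k this way. Start at k = 2, θ = 34.1: P(X<53.5) ≈ 0.465.
Too low — raise k to concentrate. Iterating converges to k ≈ 10.2.
Then θ = 34.1/(10.2−1) ≈ 3.69.

k ≈ 10.2, θ ≈ 3.69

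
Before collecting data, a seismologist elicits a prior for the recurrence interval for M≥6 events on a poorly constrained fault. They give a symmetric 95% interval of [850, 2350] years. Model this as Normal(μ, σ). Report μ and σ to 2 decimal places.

A symmetric 95% interval runs μ ± z·σ with z = 1.96.
Half-width = 750, so σ = 750/1.96 = 382.66.
μ is the interval midpoint, 1600.00.

μ = 1600.00, σ = 382.66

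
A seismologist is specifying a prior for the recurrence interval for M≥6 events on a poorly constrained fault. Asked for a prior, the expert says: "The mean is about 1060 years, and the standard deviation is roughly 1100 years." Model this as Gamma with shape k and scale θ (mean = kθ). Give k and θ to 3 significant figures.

k ≈ 0.929, θ ≈ 1140

For Gamma(k, scale θ): mean = kθ, variance = kθ², so CV = 1/√k.
CV = SD/mean = 1100/1060 = 1.038, hence k = 1/CV² = 0.929.
Then θ = mean/k = 1060/0.929 = 1140.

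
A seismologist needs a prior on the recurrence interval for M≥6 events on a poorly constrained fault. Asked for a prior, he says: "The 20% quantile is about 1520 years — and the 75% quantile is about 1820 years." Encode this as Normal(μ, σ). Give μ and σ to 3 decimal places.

For Normal(μ,σ), the p-quantile is μ + z_p·σ. Here z_{0.2} = -0.8416, z_{0.75} = 0.6745.
So 1520 = μ − 0.8416σ and 1820 = μ + 0.6745σ.
Subtracting: σ = (1820 − 1520)/(0.6745 − (-0.8416)) = 197.875.
Then μ = 1520 − (-0.8416)·197.875 = 1686.536.

μ = 1686.536, σ = 197.875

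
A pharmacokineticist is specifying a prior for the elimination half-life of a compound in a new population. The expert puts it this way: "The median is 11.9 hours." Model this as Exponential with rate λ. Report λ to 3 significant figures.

λ ≈ 0.0582

Exponential median = ln 2 / λ, so λ = ln 2 / 11.9 = 0.0582.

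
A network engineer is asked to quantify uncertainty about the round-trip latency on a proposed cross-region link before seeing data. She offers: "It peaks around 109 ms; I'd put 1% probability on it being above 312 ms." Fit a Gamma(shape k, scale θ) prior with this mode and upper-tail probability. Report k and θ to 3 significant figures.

Gamma(k,θ) with k>1 has mode (k−1)θ, so θ = 109/(k−1).
Need P(X < 312) = 0.99 with θ tied to k this way. Start at k = 2, θ = 109: P(X<312) ≈ 0.779.
Too low — raise k to concentrate. Iterating converges to k ≈ 5.12.
Then θ = 109/(5.12−1) ≈ 26.5.

k ≈ 5.12, θ ≈ 26.5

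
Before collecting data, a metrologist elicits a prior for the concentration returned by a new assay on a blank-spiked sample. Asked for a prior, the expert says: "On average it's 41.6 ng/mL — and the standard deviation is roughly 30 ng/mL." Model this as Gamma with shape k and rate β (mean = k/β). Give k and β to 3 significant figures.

k ≈ 1.92, β ≈ 0.0462

For Gamma(k, rate β): mean = k/β, variance = k/β², so CV = 1/√k.
CV = SD/mean = 30/41.6 = 0.7212, hence k = 1/CV² = 1.92.
Then β = k/mean = 1.92/41.6 = 0.0462.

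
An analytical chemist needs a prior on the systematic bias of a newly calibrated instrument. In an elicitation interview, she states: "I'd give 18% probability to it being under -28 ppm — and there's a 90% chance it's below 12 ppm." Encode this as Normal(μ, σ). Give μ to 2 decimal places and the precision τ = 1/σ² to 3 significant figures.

μ = -11.33, τ = 0.00302

The p-quantile of Normal(μ,σ) is μ + z_p·σ, with z_{0.18} = -0.9154 and z_{0.9} = 1.282.
Eliminate σ: μ = (z₂·x₁ − z₁·x₂)/(z₂ − z₁) = (1.282·-28 − (-0.9154)·12)/2.197 = -11.33.
Then σ = (x₂ − x₁)/(z₂ − z₁) = (12 − -28)/2.197 = 18.21.
Precision τ = 1/σ² = 1/18.21² = 0.00302.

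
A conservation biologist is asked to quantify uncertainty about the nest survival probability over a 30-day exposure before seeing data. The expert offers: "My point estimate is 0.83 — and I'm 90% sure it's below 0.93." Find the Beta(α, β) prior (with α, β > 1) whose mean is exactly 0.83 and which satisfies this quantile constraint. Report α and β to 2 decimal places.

With mean 0.83 fixed, write α = 0.83s, β = 0.17s where s = α+β.
Need P(θ < 0.93) = 0.9 under Beta(0.83s, 0.17s). Normal approximation: (q−m)/√(m(1−m)/s) ≈ z_{0.9} = 1.28, so s ≈ 0.83·0.17·(1.28)²/(0.93−0.83)² = 23.2.
At s = 23.2: P(θ<0.93) ≈ 0.930. Adjusting to match 0.9 gives s ≈ 18.46.
So α = 0.83·18.46 ≈ 15.32, β = 0.17·18.46 ≈ 3.14.

α ≈ 15.32, β ≈ 3.14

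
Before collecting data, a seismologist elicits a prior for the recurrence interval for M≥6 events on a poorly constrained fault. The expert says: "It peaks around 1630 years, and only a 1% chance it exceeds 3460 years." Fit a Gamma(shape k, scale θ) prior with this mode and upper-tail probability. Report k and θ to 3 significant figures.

Gamma(k,θ) with k>1 has mode (k−1)θ, so θ = 1630/(k−1).
Need P(X < 3460) = 0.99 with θ tied to k this way. Start at k = 2, θ = 1630: P(X<3460) ≈ 0.626.
Too low — raise k to concentrate. Iterating converges to k ≈ 9.57.
Then θ = 1630/(9.57−1) ≈ 190.

k ≈ 9.57, θ ≈ 190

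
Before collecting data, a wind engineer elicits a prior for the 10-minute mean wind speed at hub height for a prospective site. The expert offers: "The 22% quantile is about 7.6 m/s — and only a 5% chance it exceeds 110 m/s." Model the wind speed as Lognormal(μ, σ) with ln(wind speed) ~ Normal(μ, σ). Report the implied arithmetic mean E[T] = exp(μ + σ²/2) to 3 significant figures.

E[T] ≈ 32.9 m/s

If T ~ Lognormal(μ,σ) then ln T ~ Normal(μ,σ), so the p-quantile of ln T is μ + z_p·σ.
ln(7.6) = 2.028 and ln(110) = 4.7; z_{0.22} = -0.7722, z_{0.95} = 1.645.
σ = (4.7 − 2.028)/(1.645 − (-0.7722)) = 1.106.
μ = 2.028 − (-0.7722)·1.106 = 2.882.
E[T] = exp(μ + σ²/2) = exp(2.882 + 0.6112) = 32.9 m/s.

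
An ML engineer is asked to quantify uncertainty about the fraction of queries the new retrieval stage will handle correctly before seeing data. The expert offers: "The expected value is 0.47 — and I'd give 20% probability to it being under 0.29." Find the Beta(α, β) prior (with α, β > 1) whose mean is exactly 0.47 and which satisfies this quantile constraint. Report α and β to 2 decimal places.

α ≈ 2.63, β ≈ 2.96

With mean 0.47 fixed, write α = 0.47s, β = 0.53s where s = α+β.
Need P(θ < 0.29) = 0.2 under Beta(0.47s, 0.53s). Normal approximation: (q−m)/√(m(1−m)/s) ≈ z_{0.2} = -0.842, so s ≈ 0.47·0.53·(-0.842)²/(0.29−0.47)² = 5.4.
At s = 5.4: P(θ<0.29) ≈ 0.204. Adjusting to match 0.2 gives s ≈ 5.59.
So α = 0.47·5.59 ≈ 2.63, β = 0.53·5.59 ≈ 2.96.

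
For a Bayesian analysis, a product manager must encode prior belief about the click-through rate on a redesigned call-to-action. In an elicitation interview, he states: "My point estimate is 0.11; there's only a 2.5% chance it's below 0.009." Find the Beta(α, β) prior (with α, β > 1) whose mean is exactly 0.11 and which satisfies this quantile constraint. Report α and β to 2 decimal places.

With mean 0.11 fixed, write α = 0.11s, β = 0.89s where s = α+β.
Need P(θ < 0.009) = 0.025 under Beta(0.11s, 0.89s). Normal approximation: (q−m)/√(m(1−m)/s) ≈ z_{0.025} = -1.96, so s ≈ 0.11·0.89·(-1.96)²/(0.009−0.11)² = 36.9.
At s = 36.9: P(θ<0.009) ≈ 0.000. Adjusting to match 0.025 gives s ≈ 13.89.
So α = 0.11·13.89 ≈ 1.53, β = 0.89·13.89 ≈ 12.36.

α ≈ 1.53, β ≈ 12.36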